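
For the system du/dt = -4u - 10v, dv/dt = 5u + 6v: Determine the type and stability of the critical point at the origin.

A = [[-4,-10],[5,6]]; det(A-λI) = λ^2 - 2λ + 26.
λ = 1 ± 5i: positive real part.

unstable spiral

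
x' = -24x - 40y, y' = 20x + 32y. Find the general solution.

x(t) = K_1e^(4t)sin(4t) - 3K_1e^(4t)cos(4t) - 3K_2e^(4t)sin(4t) - K_2e^(4t)cos(4t), y(t) = -K_1e^(4t)sin(4t) + 2K_1e^(4t)cos(4t) + 2K_2e^(4t)sin(4t) + K_2e^(4t)cos(4t)

Coefficient matrix A = [[-24, -40], [20, 32]].
Characteristic polynomial det(A - λI) = λ^2 - 8λ + 32 = 0.
Eigenvalues λ = 4 ± 4i (complex conjugate pair).
For λ=4+4i: an eigenvector is (-3,2) - i(1,-1) = (-3 - i, 2 + i).
A real fundamental pair from Re and Im of e^((4+4i)t)v: X_1 = e^(4t)(cos(4t)·(-3,2) + sin(4t)·(1,-1)), X_2 = e^(4t)(sin(4t)·(-3,2) - cos(4t)·(1,-1)).
General solution: K_1X_1 + K_2X_2.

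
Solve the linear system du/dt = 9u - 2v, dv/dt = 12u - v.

Coefficient matrix A = [[9, -2], [12, -1]].
Characteristic polynomial det(A - λI) = λ^2 - 8λ + 15 = 0.
Eigenvalues λ = 5, 3.
For λ=5: (A-λI) row 1 is [4, -2], so an eigenvector is (-1, -2).
For λ=3: (A-λI) row 1 is [6, -2], so an eigenvector is (1, 3).
General solution: C_1e^(5t)(-1,-2) + C_2e^(3t)(1,3).

u(t) = -C_1e^(5t) + C_2e^(3t), v(t) = -2C_1e^(5t) + 3C_2e^(3t)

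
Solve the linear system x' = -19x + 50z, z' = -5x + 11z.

Coefficient matrix A = [[-19, 50], [-5, 11]].
Characteristic polynomial det(A - λI) = λ^2 + 8λ + 41 = 0.
Eigenvalues λ = -4 ± 5i (complex conjugate pair).
For λ=-4+5i: an eigenvector is (-3,-1) - i(-1,0) = (-3 + i, -1).
A real fundamental pair from Re and Im of e^((-4+5i)t)v: X_1 = e^(-4t)(cos(5t)·(-3,-1) + sin(5t)·(-1,0)), X_2 = e^(-4t)(sin(5t)·(-3,-1) - cos(5t)·(-1,0)).
General solution: C_1X_1 + C_2X_2.

x(t) = -C_1e^(-4t)sin(5t) - 3C_1e^(-4t)cos(5t) - 3C_2e^(-4t)sin(5t) + C_2e^(-4t)cos(5t), z(t) = -C_1e^(-4t)cos(5t) - C_2e^(-4t)sin(5t)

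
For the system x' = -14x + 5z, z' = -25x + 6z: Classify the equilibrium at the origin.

stable spiral

A = [[-14,5],[-25,6]]; det(A-λI) = λ^2 + 8λ + 41.
λ = -4 ± 5i: negative real part.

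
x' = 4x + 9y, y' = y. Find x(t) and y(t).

Coefficient matrix A = [[4, 9], [0, 1]].
Characteristic polynomial det(A - λI) = λ^2 - 5λ + 4 = 0.
Eigenvalues λ = 1, 4.
For λ=1: (A-λI) row 1 is [3, 9], so an eigenvector is (-3, 1).
For λ=4: (A-λI) row 1 is [0, 9], so an eigenvector is (-1, 0).
General solution: K_1e^(t)(-3,1) + K_2e^(4t)(-1,0).

x(t) = -3K_1e^(t) - K_2e^(4t), y(t) = K_1e^(t)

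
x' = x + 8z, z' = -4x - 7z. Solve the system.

x(t) = K_1e^(-3t)sin(4t) - K_1e^(-3t)cos(4t) - K_2e^(-3t)sin(4t) - K_2e^(-3t)cos(4t), z(t) = K_1e^(-3t)cos(4t) + K_2e^(-3t)sin(4t)

Coefficient matrix A = [[1, 8], [-4, -7]].
Characteristic polynomial det(A - λI) = λ^2 + 6λ + 25 = 0.
Eigenvalues λ = -3 ± 4i (complex conjugate pair).
For λ=-3+4i: an eigenvector is (-1,1) - i(1,0) = (-1 - i, 1).
A real fundamental pair from Re and Im of e^((-3+4i)t)v: X_1 = e^(-3t)(cos(4t)·(-1,1) + sin(4t)·(1,0)), X_2 = e^(-3t)(sin(4t)·(-1,1) - cos(4t)·(1,0)).
General solution: K_1X_1 + K_2X_2.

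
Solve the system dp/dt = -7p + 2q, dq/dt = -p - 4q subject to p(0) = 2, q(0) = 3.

p(t) = 4e^(-5t) - 2e^(-6t), q(t) = 4e^(-5t) - e^(-6t)

Coefficient matrix A = [[-7, 2], [-1, -4]].
Characteristic polynomial det(A - λI) = λ^2 + 11λ + 30 = 0.
Eigenvalues λ = -6, -5.
For λ=-6: (A-λI) row 1 is [-1, 2], so an eigenvector is (-2, -1).
For λ=-5: (A-λI) row 1 is [-2, 2], so an eigenvector is (-1, -1).
General solution: K_1e^(-6t)(-2,-1) + K_2e^(-5t)(-1,-1).
Applying p(0)=2, q(0)=3 gives K_1=1, K_2=-4.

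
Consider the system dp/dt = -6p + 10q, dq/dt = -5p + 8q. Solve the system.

Coefficient matrix A = [[-6, 10], [-5, 8]].
Characteristic polynomial det(A - λI) = λ^2 - 2λ + 2 = 0.
Eigenvalues λ = 1 ± i (complex conjugate pair).
For λ=1+i: an eigenvector is (3,2) - i(-1,-1) = (3 + i, 2 + i).
A real fundamental pair from Re and Im of e^((1+i)t)v: X_1 = e^(t)(cos(t)·(3,2) + sin(t)·(-1,-1)), X_2 = e^(t)(sin(t)·(3,2) - cos(t)·(-1,-1)).
General solution: c_1X_1 + c_2X_2.

p(t) = -c_1e^(t)sin(t) + 3c_1e^(t)cos(t) + 3c_2e^(t)sin(t) + c_2e^(t)cos(t), q(t) = -c_1e^(t)sin(t) + 2c_1e^(t)cos(t) + 2c_2e^(t)sin(t) + c_2e^(t)cos(t)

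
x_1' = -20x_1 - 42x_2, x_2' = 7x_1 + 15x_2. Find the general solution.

Coefficient matrix A = [[-20, -42], [7, 15]].
Characteristic polynomial det(A - λI) = λ^2 + 5λ - 6 = 0.
Eigenvalues λ = 1, -6.
For λ=1: (A-λI) row 1 is [-21, -42], so an eigenvector is (-2, 1).
For λ=-6: (A-λI) row 1 is [-14, -42], so an eigenvector is (-3, 1).
General solution: c_1e^(t)(-2,1) + c_2e^(-6t)(-3,1).

x_1(t) = -2c_1e^(t) - 3c_2e^(-6t), x_2(t) = c_1e^(t) + c_2e^(-6t)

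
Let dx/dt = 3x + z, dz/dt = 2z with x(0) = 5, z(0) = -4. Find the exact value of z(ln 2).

A = [[3,1],[0,2]]; eigenvalues λ = 3, 2.
Eigenvectors: (1,0) for λ=3, (-1,1) for λ=2.
From the initial condition, c_1 = 1, c_2 = -4.
z(ln 2) = (1)(2^3)(0) + (-4)(2^2)(1) = -16.

-16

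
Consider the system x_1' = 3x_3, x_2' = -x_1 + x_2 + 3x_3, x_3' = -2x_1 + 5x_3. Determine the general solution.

x_1(t) = 3C_1e^(2t) + C_3e^(3t), x_2(t) = 3C_1e^(2t) + C_2e^(t) + C_3e^(3t), x_3(t) = 2C_1e^(2t) + C_3e^(3t)

Coefficient matrix A = [[0, 0, 3], [-1, 1, 3], [-2, 0, 5]].
det(A - λI) = 0 gives eigenvalues λ = 2, 1, 3.
For λ=2: eigenvector (3,3,2).
For λ=1: eigenvector (0,1,0).
For λ=3: eigenvector (1,1,1).
General solution: C_1e^(2t)(3,3,2) + C_2e^(t)(0,1,0) + C_3e^(3t)(1,1,1).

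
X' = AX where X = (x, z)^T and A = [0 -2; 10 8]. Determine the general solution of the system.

Coefficient matrix A = [[0, -2], [10, 8]].
Characteristic polynomial det(A - λI) = λ^2 - 8λ + 20 = 0.
Eigenvalues λ = 4 ± 2i (complex conjugate pair).
For λ=4+2i: an eigenvector is (0,1) - i(-1,2) = (0 + i, 1 - 2i).
A real fundamental pair from Re and Im of e^((4+2i)t)v: X_1 = e^(4t)(cos(2t)·(0,1) + sin(2t)·(-1,2)), X_2 = e^(4t)(sin(2t)·(0,1) - cos(2t)·(-1,2)).
General solution: c_1X_1 + c_2X_2.

x(t) = -c_1e^(4t)sin(2t) + c_2e^(4t)cos(2t), z(t) = 2c_1e^(4t)sin(2t) + c_1e^(4t)cos(2t) + c_2e^(4t)sin(2t) - 2c_2e^(4t)cos(2t)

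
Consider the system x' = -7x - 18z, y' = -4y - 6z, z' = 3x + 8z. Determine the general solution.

x(t) = 3K_1e^(-t) - 2K_2e^(2t), y(t) = 2K_1e^(-t) - K_2e^(2t) + K_3e^(-4t), z(t) = -K_1e^(-t) + K_2e^(2t)

Coefficient matrix A = [[-7, 0, -18], [0, -4, -6], [3, 0, 8]].
det(A - λI) = 0 gives eigenvalues λ = -1, 2, -4.
For λ=-1: eigenvector (3,2,-1).
For λ=2: eigenvector (-2,-1,1).
For λ=-4: eigenvector (0,1,0).
General solution: K_1e^(-t)(3,2,-1) + K_2e^(2t)(-2,-1,1) + K_3e^(-4t)(0,1,0).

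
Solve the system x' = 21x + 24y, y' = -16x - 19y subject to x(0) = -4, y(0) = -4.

Coefficient matrix A = [[21, 24], [-16, -19]].
Characteristic polynomial det(A - λI) = λ^2 - 2λ - 15 = 0.
Eigenvalues λ = 5, -3.
For λ=5: (A-λI) row 1 is [16, 24], so an eigenvector is (-3, 2).
For λ=-3: (A-λI) row 1 is [24, 24], so an eigenvector is (-1, 1).
General solution: C_1e^(5t)(-3,2) + C_2e^(-3t)(-1,1).
Applying x(0)=-4, y(0)=-4 gives C_1=8, C_2=-20.

x(t) = -24e^(5t) + 20e^(-3t), y(t) = 16e^(5t) - 20e^(-3t)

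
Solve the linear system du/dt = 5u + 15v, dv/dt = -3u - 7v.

u(t) = 2C_1e^(-t)sin(3t) + C_1e^(-t)cos(3t) + C_2e^(-t)sin(3t) - 2C_2e^(-t)cos(3t), v(t) = -C_1e^(-t)sin(3t) + C_2e^(-t)cos(3t)

Coefficient matrix A = [[5, 15], [-3, -7]].
Characteristic polynomial det(A - λI) = λ^2 + 2λ + 10 = 0.
Eigenvalues λ = -1 ± 3i (complex conjugate pair).
For λ=-1+3i: an eigenvector is (1,0) - i(2,-1) = (1 - 2i, 0 + i).
A real fundamental pair from Re and Im of e^((-1+3i)t)v: X_1 = e^(-t)(cos(3t)·(1,0) + sin(3t)·(2,-1)), X_2 = e^(-t)(sin(3t)·(1,0) - cos(3t)·(2,-1)).
General solution: C_1X_1 + C_2X_2.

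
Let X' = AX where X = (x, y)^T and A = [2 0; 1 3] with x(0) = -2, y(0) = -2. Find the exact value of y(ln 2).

A = [[2,0],[1,3]]; eigenvalues λ = 3, 2.
Eigenvectors: (0,1) for λ=3, (1,-1) for λ=2.
From the initial condition, c_1 = -4, c_2 = -2.
y(ln 2) = (-4)(2^3)(1) + (-2)(2^2)(-1) = -24.

-24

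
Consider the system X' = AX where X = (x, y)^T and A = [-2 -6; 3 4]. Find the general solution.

x(t) = -C_1e^(t)sin(3t) + C_1e^(t)cos(3t) + C_2e^(t)sin(3t) + C_2e^(t)cos(3t), y(t) = C_1e^(t)sin(3t) - C_2e^(t)cos(3t)

Coefficient matrix A = [[-2, -6], [3, 4]].
Characteristic polynomial det(A - λI) = λ^2 - 2λ + 10 = 0.
Eigenvalues λ = 1 ± 3i (complex conjugate pair).
For λ=1+3i: an eigenvector is (1,0) - i(-1,1) = (1 + i, 0 - i).
A real fundamental pair from Re and Im of e^((1+3i)t)v: X_1 = e^(t)(cos(3t)·(1,0) + sin(3t)·(-1,1)), X_2 = e^(t)(sin(3t)·(1,0) - cos(3t)·(-1,1)).
General solution: C_1X_1 + C_2X_2.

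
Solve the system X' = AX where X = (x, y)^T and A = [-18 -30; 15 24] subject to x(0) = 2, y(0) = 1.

x(t) = -24e^(3t)sin(3t) + 2e^(3t)cos(3t), y(t) = 17e^(3t)sin(3t) + e^(3t)cos(3t)

Coefficient matrix A = [[-18, -30], [15, 24]].
Characteristic polynomial det(A - λI) = λ^2 - 6λ + 18 = 0.
Eigenvalues λ = 3 ± 3i (complex conjugate pair).
For λ=3+3i: an eigenvector is (1,-1) - i(3,-2) = (1 - 3i, -1 + 2i).
A real fundamental pair from Re and Im of e^((3+3i)t)v: X_1 = e^(3t)(cos(3t)·(1,-1) + sin(3t)·(3,-2)), X_2 = e^(3t)(sin(3t)·(1,-1) - cos(3t)·(3,-2)).
General solution: K_1X_1 + K_2X_2.
Applying x(0)=2, y(0)=1 gives K_1=-7, K_2=-3.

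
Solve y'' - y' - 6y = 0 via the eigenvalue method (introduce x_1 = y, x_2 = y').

y(t) = C_1e^(-2t) + C_2e^(3t)

Let x_1 = y, x_2 = y'. Then x_1' = x_2 and x_2' = 6x_1 + x_2.
A = [[0,1],[6,1]]; det(A-λI) = λ^2 - λ - 6.
Eigenvalues λ = -2, 3 with eigenvectors (1,-2), (1,3).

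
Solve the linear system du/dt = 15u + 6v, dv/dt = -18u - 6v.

Coefficient matrix A = [[15, 6], [-18, -6]].
Characteristic polynomial det(A - λI) = λ^2 - 9λ + 18 = 0.
Eigenvalues λ = 3, 6.
For λ=3: (A-λI) row 1 is [12, 6], so an eigenvector is (-1, 2).
For λ=6: (A-λI) row 1 is [9, 6], so an eigenvector is (2, -3).
General solution: C_1e^(3t)(-1,2) + C_2e^(6t)(2,-3).

u(t) = -C_1e^(3t) + 2C_2e^(6t), v(t) = 2C_1e^(3t) - 3C_2e^(6t)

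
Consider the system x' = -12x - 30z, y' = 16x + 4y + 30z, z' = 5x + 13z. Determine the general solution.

x(t) = 3c_2e^(-2t) - 2c_3e^(3t), y(t) = c_1e^(4t) - 3c_2e^(-2t) + 2c_3e^(3t), z(t) = -c_2e^(-2t) + c_3e^(3t)

Coefficient matrix A = [[-12, 0, -30], [16, 4, 30], [5, 0, 13]].
det(A - λI) = 0 gives eigenvalues λ = 4, -2, 3.
For λ=4: eigenvector (0,1,0).
For λ=-2: eigenvector (3,-3,-1).
For λ=3: eigenvector (-2,2,1).
General solution: c_1e^(4t)(0,1,0) + c_2e^(-2t)(3,-3,-1) + c_3e^(3t)(-2,2,1).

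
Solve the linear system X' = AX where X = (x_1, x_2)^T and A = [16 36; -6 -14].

Coefficient matrix A = [[16, 36], [-6, -14]].
Characteristic polynomial det(A - λI) = λ^2 - 2λ - 8 = 0.
Eigenvalues λ = -2, 4.
For λ=-2: (A-λI) row 1 is [18, 36], so an eigenvector is (2, -1).
For λ=4: (A-λI) row 1 is [12, 36], so an eigenvector is (-3, 1).
General solution: c_1e^(-2t)(2,-1) + c_2e^(4t)(-3,1).

x_1(t) = 2c_1e^(-2t) - 3c_2e^(4t), x_2(t) = -c_1e^(-2t) + c_2e^(4t)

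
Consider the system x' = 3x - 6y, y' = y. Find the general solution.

Coefficient matrix A = [[3, -6], [0, 1]].
Characteristic polynomial det(A - λI) = λ^2 - 4λ + 3 = 0.
Eigenvalues λ = 3, 1.
For λ=3: (A-λI) row 1 is [0, -6], so an eigenvector is (-1, 0).
For λ=1: (A-λI) row 1 is [2, -6], so an eigenvector is (3, 1).
General solution: K_1e^(3t)(-1,0) + K_2e^(t)(3,1).

x(t) = -K_1e^(3t) + 3K_2e^(t), y(t) = K_2e^(t)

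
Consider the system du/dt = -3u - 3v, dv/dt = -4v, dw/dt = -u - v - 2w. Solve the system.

Coefficient matrix A = [[-3, -3, 0], [0, -4, 0], [-1, -1, -2]].
det(A - λI) = 0 gives eigenvalues λ = -4, -3, -2.
For λ=-4: eigenvector (3,1,2).
For λ=-3: eigenvector (1,0,1).
For λ=-2: eigenvector (0,0,1).
General solution: C_1e^(-4t)(3,1,2) + C_2e^(-3t)(1,0,1) + C_3e^(-2t)(0,0,1).

u(t) = 3C_1e^(-4t) + C_2e^(-3t), v(t) = C_1e^(-4t), w(t) = 2C_1e^(-4t) + C_2e^(-3t) + C_3e^(-2t)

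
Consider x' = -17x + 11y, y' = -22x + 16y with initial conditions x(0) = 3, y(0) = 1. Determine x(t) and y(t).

x(t) = -2e^(5t) + 5e^(-6t), y(t) = -4e^(5t) + 5e^(-6t)

Coefficient matrix A = [[-17, 11], [-22, 16]].
Characteristic polynomial det(A - λI) = λ^2 + λ - 30 = 0.
Eigenvalues λ = 5, -6.
For λ=5: (A-λI) row 1 is [-22, 11], so an eigenvector is (-1, -2).
For λ=-6: (A-λI) row 1 is [-11, 11], so an eigenvector is (-1, -1).
General solution: K_1e^(5t)(-1,-2) + K_2e^(-6t)(-1,-1).
Applying x(0)=3, y(0)=1 gives K_1=2, K_2=-5.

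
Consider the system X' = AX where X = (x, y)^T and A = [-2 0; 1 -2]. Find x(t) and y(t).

x(t) = -C_2e^(-2t), y(t) = -C_1e^(-2t) - C_2te^(-2t) - 2C_2e^(-2t)

Coefficient matrix A = [[-2, 0], [1, -2]].
Characteristic polynomial det(A - λI) = λ^2 + 4λ + 4 = 0.
Single eigenvalue λ = -2 with algebraic multiplicity 2.
Eigenvector v = (0,-1); generalized eigenvector w with (A-λI)w=v is (-1,-2).
General solution: e^(-2t)[C_1·v + C_2·(t·v + w)].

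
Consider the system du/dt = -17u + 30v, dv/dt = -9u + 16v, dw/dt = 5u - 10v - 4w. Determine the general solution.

u(t) = 2K_1e^(-2t) - 5K_2e^(t), v(t) = K_1e^(-2t) - 3K_2e^(t), w(t) = K_2e^(t) + K_3e^(-4t)

Coefficient matrix A = [[-17, 30, 0], [-9, 16, 0], [5, -10, -4]].
det(A - λI) = 0 gives eigenvalues λ = -2, 1, -4.
For λ=-2: eigenvector (2,1,0).
For λ=1: eigenvector (-5,-3,1).
For λ=-4: eigenvector (0,0,1).
General solution: K_1e^(-2t)(2,1,0) + K_2e^(t)(-5,-3,1) + K_3e^(-4t)(0,0,1).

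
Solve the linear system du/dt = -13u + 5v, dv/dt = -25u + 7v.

Coefficient matrix A = [[-13, 5], [-25, 7]].
Characteristic polynomial det(A - λI) = λ^2 + 6λ + 34 = 0.
Eigenvalues λ = -3 ± 5i (complex conjugate pair).
For λ=-3+5i: an eigenvector is (-1,-2) - i(0,1) = (-1, -2 - i).
A real fundamental pair from Re and Im of e^((-3+5i)t)v: X_1 = e^(-3t)(cos(5t)·(-1,-2) + sin(5t)·(0,1)), X_2 = e^(-3t)(sin(5t)·(-1,-2) - cos(5t)·(0,1)).
General solution: C_1X_1 + C_2X_2.

u(t) = -C_1e^(-3t)cos(5t) - C_2e^(-3t)sin(5t), v(t) = C_1e^(-3t)sin(5t) - 2C_1e^(-3t)cos(5t) - 2C_2e^(-3t)sin(5t) - C_2e^(-3t)cos(5t)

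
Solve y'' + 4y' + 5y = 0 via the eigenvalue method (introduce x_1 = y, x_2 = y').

y(t) = C_1e^(-2t)cos(t) + C_2e^(-2t)sin(t)

Let x_1 = y, x_2 = y'. Then x_1' = x_2 and x_2' = -5x_1 - 4x_2.
A = [[0,1],[-5,-4]]; det(A-λI) = λ^2 + 4λ + 5.
Eigenvalues λ = -2 ± i.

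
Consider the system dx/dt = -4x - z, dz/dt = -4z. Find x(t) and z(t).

Coefficient matrix A = [[-4, -1], [0, -4]].
Characteristic polynomial det(A - λI) = λ^2 + 8λ + 16 = 0.
Single eigenvalue λ = -4 with algebraic multiplicity 2.
Eigenvector v = (1,0); generalized eigenvector w with (A-λI)w=v is (3,-1).
General solution: e^(-4t)[K_1·v + K_2·(t·v + w)].

x(t) = K_1e^(-4t) + K_2te^(-4t) + 3K_2e^(-4t), z(t) = -K_2e^(-4t)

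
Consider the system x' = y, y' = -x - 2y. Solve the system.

x(t) = -K_1e^(-t) - K_2te^(-t) - 2K_2e^(-t), y(t) = K_1e^(-t) + K_2te^(-t) + K_2e^(-t)

Coefficient matrix A = [[0, 1], [-1, -2]].
Characteristic polynomial det(A - λI) = λ^2 + 2λ + 1 = 0.
Single eigenvalue λ = -1 with algebraic multiplicity 2.
Eigenvector v = (-1,1); generalized eigenvector w with (A-λI)w=v is (-2,1).
General solution: e^(-t)[K_1·v + K_2·(t·v + w)].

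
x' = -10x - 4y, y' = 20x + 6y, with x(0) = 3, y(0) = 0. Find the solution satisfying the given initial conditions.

x(t) = -6e^(-2t)sin(4t) + 3e^(-2t)cos(4t), y(t) = 15e^(-2t)sin(4t)

Coefficient matrix A = [[-10, -4], [20, 6]].
Characteristic polynomial det(A - λI) = λ^2 + 4λ + 20 = 0.
Eigenvalues λ = -2 ± 4i (complex conjugate pair).
For λ=-2+4i: an eigenvector is (0,1) - i(-1,2) = (0 + i, 1 - 2i).
A real fundamental pair from Re and Im of e^((-2+4i)t)v: X_1 = e^(-2t)(cos(4t)·(0,1) + sin(4t)·(-1,2)), X_2 = e^(-2t)(sin(4t)·(0,1) - cos(4t)·(-1,2)).
General solution: C_1X_1 + C_2X_2.
Applying x(0)=3, y(0)=0 gives C_1=6, C_2=3.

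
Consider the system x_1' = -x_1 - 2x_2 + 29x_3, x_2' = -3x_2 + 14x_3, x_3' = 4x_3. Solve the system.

x_1(t) = 5C_1e^(4t) + C_2e^(-3t) + C_3e^(-t), x_2(t) = 2C_1e^(4t) + C_2e^(-3t), x_3(t) = C_1e^(4t)

Coefficient matrix A = [[-1, -2, 29], [0, -3, 14], [0, 0, 4]].
det(A - λI) = 0 gives eigenvalues λ = 4, -3, -1.
For λ=4: eigenvector (5,2,1).
For λ=-3: eigenvector (1,1,0).
For λ=-1: eigenvector (1,0,0).
General solution: C_1e^(4t)(5,2,1) + C_2e^(-3t)(1,1,0) + C_3e^(-t)(1,0,0).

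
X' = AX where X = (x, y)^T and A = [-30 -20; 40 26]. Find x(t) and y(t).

x(t) = 2C_1e^(-2t)sin(4t) - C_1e^(-2t)cos(4t) - C_2e^(-2t)sin(4t) - 2C_2e^(-2t)cos(4t), y(t) = -3C_1e^(-2t)sin(4t) + C_1e^(-2t)cos(4t) + C_2e^(-2t)sin(4t) + 3C_2e^(-2t)cos(4t)

Coefficient matrix A = [[-30, -20], [40, 26]].
Characteristic polynomial det(A - λI) = λ^2 + 4λ + 20 = 0.
Eigenvalues λ = -2 ± 4i (complex conjugate pair).
For λ=-2+4i: an eigenvector is (-1,1) - i(2,-3) = (-1 - 2i, 1 + 3i).
A real fundamental pair from Re and Im of e^((-2+4i)t)v: X_1 = e^(-2t)(cos(4t)·(-1,1) + sin(4t)·(2,-3)), X_2 = e^(-2t)(sin(4t)·(-1,1) - cos(4t)·(2,-3)).
General solution: C_1X_1 + C_2X_2.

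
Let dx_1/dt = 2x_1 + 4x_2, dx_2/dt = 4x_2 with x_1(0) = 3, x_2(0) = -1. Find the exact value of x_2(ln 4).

-256

A = [[2,4],[0,4]]; eigenvalues λ = 4, 2.
Eigenvectors: (-2,-1) for λ=4, (-1,0) for λ=2.
From the initial condition, c_1 = 1, c_2 = -5.
x_2(ln 4) = (1)(4^4)(-1) + (-5)(4^2)(0) = -256.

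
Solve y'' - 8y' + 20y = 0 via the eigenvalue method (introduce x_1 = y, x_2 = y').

y(t) = c_1e^(4t)cos(2t) + c_2e^(4t)sin(2t)

Let x_1 = y, x_2 = y'. Then x_1' = x_2 and x_2' = -20x_1 + 8x_2.
A = [[0,1],[-20,8]]; det(A-λI) = λ^2 - 8λ + 20.
Eigenvalues λ = 4 ± 2i.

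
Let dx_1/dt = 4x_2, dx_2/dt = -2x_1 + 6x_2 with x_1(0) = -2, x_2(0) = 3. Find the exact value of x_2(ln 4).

1968

A = [[0,4],[-2,6]]; eigenvalues λ = 2, 4.
Eigenvectors: (-2,-1) for λ=2, (1,1) for λ=4.
From the initial condition, c_1 = 5, c_2 = 8.
x_2(ln 4) = (5)(4^2)(-1) + (8)(4^4)(1) = 1968.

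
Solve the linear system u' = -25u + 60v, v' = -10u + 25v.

Coefficient matrix A = [[-25, 60], [-10, 25]].
Characteristic polynomial det(A - λI) = λ^2 - 25 = 0.
Eigenvalues λ = -5, 5.
For λ=-5: (A-λI) row 1 is [-20, 60], so an eigenvector is (3, 1).
For λ=5: (A-λI) row 1 is [-30, 60], so an eigenvector is (2, 1).
General solution: c_1e^(-5t)(3,1) + c_2e^(5t)(2,1).

u(t) = 3c_1e^(-5t) + 2c_2e^(5t), v(t) = c_1e^(-5t) + c_2e^(5t)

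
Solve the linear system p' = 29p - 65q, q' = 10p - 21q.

p(t) = -3K_1e^(4t)sin(5t) + 2K_1e^(4t)cos(5t) + 2K_2e^(4t)sin(5t) + 3K_2e^(4t)cos(5t), q(t) = -K_1e^(4t)sin(5t) + K_1e^(4t)cos(5t) + K_2e^(4t)sin(5t) + K_2e^(4t)cos(5t)

Coefficient matrix A = [[29, -65], [10, -21]].
Characteristic polynomial det(A - λI) = λ^2 - 8λ + 41 = 0.
Eigenvalues λ = 4 ± 5i (complex conjugate pair).
For λ=4+5i: an eigenvector is (2,1) - i(-3,-1) = (2 + 3i, 1 + i).
A real fundamental pair from Re and Im of e^((4+5i)t)v: X_1 = e^(4t)(cos(5t)·(2,1) + sin(5t)·(-3,-1)), X_2 = e^(4t)(sin(5t)·(2,1) - cos(5t)·(-3,-1)).
General solution: K_1X_1 + K_2X_2.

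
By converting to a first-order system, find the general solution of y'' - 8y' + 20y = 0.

Let x_1 = y, x_2 = y'. Then x_1' = x_2 and x_2' = -20x_1 + 8x_2.
A = [[0,1],[-20,8]]; det(A-λI) = λ^2 - 8λ + 20.
Eigenvalues λ = 4 ± 2i.

y(t) = K_1e^(4t)cos(2t) + K_2e^(4t)sin(2t)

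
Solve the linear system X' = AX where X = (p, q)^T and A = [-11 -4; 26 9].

Coefficient matrix A = [[-11, -4], [26, 9]].
Characteristic polynomial det(A - λI) = λ^2 + 2λ + 5 = 0.
Eigenvalues λ = -1 ± 2i (complex conjugate pair).
For λ=-1+2i: an eigenvector is (1,-3) - i(1,-2) = (1 - i, -3 + 2i).
A real fundamental pair from Re and Im of e^((-1+2i)t)v: X_1 = e^(-t)(cos(2t)·(1,-3) + sin(2t)·(1,-2)), X_2 = e^(-t)(sin(2t)·(1,-3) - cos(2t)·(1,-2)).
General solution: c_1X_1 + c_2X_2.

p(t) = c_1e^(-t)sin(2t) + c_1e^(-t)cos(2t) + c_2e^(-t)sin(2t) - c_2e^(-t)cos(2t), q(t) = -2c_1e^(-t)sin(2t) - 3c_1e^(-t)cos(2t) - 3c_2e^(-t)sin(2t) + 2c_2e^(-t)cos(2t)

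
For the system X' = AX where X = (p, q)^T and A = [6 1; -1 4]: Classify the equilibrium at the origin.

unstable improper node

A = [[6,1],[-1,4]]; det(A-λI) = λ^2 - 10λ + 25.
repeated λ = 5 with a single eigenvector.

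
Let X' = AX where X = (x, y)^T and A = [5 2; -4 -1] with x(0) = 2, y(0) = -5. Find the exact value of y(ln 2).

-4

A = [[5,2],[-4,-1]]; eigenvalues λ = 3, 1.
Eigenvectors: (-1,1) for λ=3, (-1,2) for λ=1.
From the initial condition, c_1 = 1, c_2 = -3.
y(ln 2) = (1)(2^3)(1) + (-3)(2^1)(2) = -4.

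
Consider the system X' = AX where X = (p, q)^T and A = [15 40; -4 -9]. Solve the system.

Coefficient matrix A = [[15, 40], [-4, -9]].
Characteristic polynomial det(A - λI) = λ^2 - 6λ + 25 = 0.
Eigenvalues λ = 3 ± 4i (complex conjugate pair).
For λ=3+4i: an eigenvector is (-3,1) - i(1,0) = (-3 - i, 1).
A real fundamental pair from Re and Im of e^((3+4i)t)v: X_1 = e^(3t)(cos(4t)·(-3,1) + sin(4t)·(1,0)), X_2 = e^(3t)(sin(4t)·(-3,1) - cos(4t)·(1,0)).
General solution: C_1X_1 + C_2X_2.

p(t) = C_1e^(3t)sin(4t) - 3C_1e^(3t)cos(4t) - 3C_2e^(3t)sin(4t) - C_2e^(3t)cos(4t), q(t) = C_1e^(3t)cos(4t) + C_2e^(3t)sin(4t)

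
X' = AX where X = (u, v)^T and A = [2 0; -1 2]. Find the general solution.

Coefficient matrix A = [[2, 0], [-1, 2]].
Characteristic polynomial det(A - λI) = λ^2 - 4λ + 4 = 0.
Single eigenvalue λ = 2 with algebraic multiplicity 2.
Eigenvector v = (0,-1); generalized eigenvector w with (A-λI)w=v is (1,1).
General solution: e^(2t)[C_1·v + C_2·(t·v + w)].

u(t) = C_2e^(2t), v(t) = -C_1e^(2t) - C_2te^(2t) + C_2e^(2t)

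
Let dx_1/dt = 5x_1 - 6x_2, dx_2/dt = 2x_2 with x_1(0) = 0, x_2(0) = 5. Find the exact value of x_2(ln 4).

A = [[5,-6],[0,2]]; eigenvalues λ = 5, 2.
Eigenvectors: (1,0) for λ=5, (-2,-1) for λ=2.
From the initial condition, c_1 = -10, c_2 = -5.
x_2(ln 4) = (-10)(4^5)(0) + (-5)(4^2)(-1) = 80.

80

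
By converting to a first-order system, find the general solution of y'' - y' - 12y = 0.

y(t) = C_1e^(4t) + C_2e^(-3t)

Let x_1 = y, x_2 = y'. Then x_1' = x_2 and x_2' = 12x_1 + x_2.
A = [[0,1],[12,1]]; det(A-λI) = λ^2 - λ - 12.
Eigenvalues λ = 4, -3 with eigenvectors (1,4), (1,-3).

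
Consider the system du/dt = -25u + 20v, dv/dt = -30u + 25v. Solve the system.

u(t) = -c_1e^(-5t) + 2c_2e^(5t), v(t) = -c_1e^(-5t) + 3c_2e^(5t)

Coefficient matrix A = [[-25, 20], [-30, 25]].
Characteristic polynomial det(A - λI) = λ^2 - 25 = 0.
Eigenvalues λ = -5, 5.
For λ=-5: (A-λI) row 1 is [-20, 20], so an eigenvector is (-1, -1).
For λ=5: (A-λI) row 1 is [-30, 20], so an eigenvector is (2, 3).
General solution: c_1e^(-5t)(-1,-1) + c_2e^(5t)(2,3).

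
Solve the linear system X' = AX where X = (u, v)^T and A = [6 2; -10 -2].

Coefficient matrix A = [[6, 2], [-10, -2]].
Characteristic polynomial det(A - λI) = λ^2 - 4λ + 8 = 0.
Eigenvalues λ = 2 ± 2i (complex conjugate pair).
For λ=2+2i: an eigenvector is (-1,2) - i(0,1) = (-1, 2 - i).
A real fundamental pair from Re and Im of e^((2+2i)t)v: X_1 = e^(2t)(cos(2t)·(-1,2) + sin(2t)·(0,1)), X_2 = e^(2t)(sin(2t)·(-1,2) - cos(2t)·(0,1)).
General solution: K_1X_1 + K_2X_2.

u(t) = -K_1e^(2t)cos(2t) - K_2e^(2t)sin(2t), v(t) = K_1e^(2t)sin(2t) + 2K_1e^(2t)cos(2t) + 2K_2e^(2t)sin(2t) - K_2e^(2t)cos(2t)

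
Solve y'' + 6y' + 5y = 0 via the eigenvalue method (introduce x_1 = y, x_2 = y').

Let x_1 = y, x_2 = y'. Then x_1' = x_2 and x_2' = -5x_1 - 6x_2.
A = [[0,1],[-5,-6]]; det(A-λI) = λ^2 + 6λ + 5.
Eigenvalues λ = -5, -1 with eigenvectors (1,-5), (1,-1).

y(t) = c_1e^(-5t) + c_2e^(-t)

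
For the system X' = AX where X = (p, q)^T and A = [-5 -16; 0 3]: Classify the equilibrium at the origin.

A = [[-5,-16],[0,3]]; det(A-λI) = λ^2 + 2λ - 15.
λ = -5, 3: opposite signs.

saddle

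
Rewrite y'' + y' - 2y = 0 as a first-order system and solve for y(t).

y(t) = K_1e^(t) + K_2e^(-2t)

Let x_1 = y, x_2 = y'. Then x_1' = x_2 and x_2' = 2x_1 - x_2.
A = [[0,1],[2,-1]]; det(A-λI) = λ^2 + λ - 2.
Eigenvalues λ = 1, -2 with eigenvectors (1,1), (1,-2).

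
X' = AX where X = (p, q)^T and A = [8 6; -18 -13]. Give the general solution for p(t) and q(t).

p(t) = 2c_1e^(-t) + c_2e^(-4t), q(t) = -3c_1e^(-t) - 2c_2e^(-4t)

Coefficient matrix A = [[8, 6], [-18, -13]].
Characteristic polynomial det(A - λI) = λ^2 + 5λ + 4 = 0.
Eigenvalues λ = -1, -4.
For λ=-1: (A-λI) row 1 is [9, 6], so an eigenvector is (2, -3).
For λ=-4: (A-λI) row 1 is [12, 6], so an eigenvector is (1, -2).
General solution: c_1e^(-t)(2,-3) + c_2e^(-4t)(1,-2).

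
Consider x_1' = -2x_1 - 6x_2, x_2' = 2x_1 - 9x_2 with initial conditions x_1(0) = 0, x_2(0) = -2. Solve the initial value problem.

x_1(t) = 12e^(-5t) - 12e^(-6t), x_2(t) = 6e^(-5t) - 8e^(-6t)

Coefficient matrix A = [[-2, -6], [2, -9]].
Characteristic polynomial det(A - λI) = λ^2 + 11λ + 30 = 0.
Eigenvalues λ = -5, -6.
For λ=-5: (A-λI) row 1 is [3, -6], so an eigenvector is (2, 1).
For λ=-6: (A-λI) row 1 is [4, -6], so an eigenvector is (3, 2).
General solution: K_1e^(-5t)(2,1) + K_2e^(-6t)(3,2).
Applying x_1(0)=0, x_2(0)=-2 gives K_1=6, K_2=-4.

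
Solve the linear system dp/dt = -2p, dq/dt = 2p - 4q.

p(t) = c_1e^(-2t), q(t) = c_1e^(-2t) - c_2e^(-4t)

Coefficient matrix A = [[-2, 0], [2, -4]].
Characteristic polynomial det(A - λI) = λ^2 + 6λ + 8 = 0.
Eigenvalues λ = -2, -4.
For λ=-2: (A-λI) row 2 is [2, -2], so an eigenvector is (1, 1).
For λ=-4: (A-λI) row 1 is [2, 0], so an eigenvector is (0, -1).
General solution: c_1e^(-2t)(1,1) + c_2e^(-4t)(0,-1).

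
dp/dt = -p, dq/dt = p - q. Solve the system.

p(t) = -c_2e^(-t), q(t) = -c_1e^(-t) - c_2te^(-t) - 2c_2e^(-t)

Coefficient matrix A = [[-1, 0], [1, -1]].
Characteristic polynomial det(A - λI) = λ^2 + 2λ + 1 = 0.
Single eigenvalue λ = -1 with algebraic multiplicity 2.
Eigenvector v = (0,-1); generalized eigenvector w with (A-λI)w=v is (-1,-2).
General solution: e^(-t)[c_1·v + c_2·(t·v + w)].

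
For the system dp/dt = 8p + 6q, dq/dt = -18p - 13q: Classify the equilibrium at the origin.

stable node

A = [[8,6],[-18,-13]]; det(A-λI) = λ^2 + 5λ + 4.
λ = -4, -1: both negative.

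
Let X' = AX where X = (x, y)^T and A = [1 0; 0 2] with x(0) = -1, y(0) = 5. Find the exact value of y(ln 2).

20

A = [[1,0],[0,2]]; eigenvalues λ = 2, 1.
Eigenvectors: (0,1) for λ=2, (-1,0) for λ=1.
From the initial condition, c_1 = 5, c_2 = 1.
y(ln 2) = (5)(2^2)(1) + (1)(2^1)(0) = 20.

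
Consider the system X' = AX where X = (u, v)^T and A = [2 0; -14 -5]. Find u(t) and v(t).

Coefficient matrix A = [[2, 0], [-14, -5]].
Characteristic polynomial det(A - λI) = λ^2 + 3λ - 10 = 0.
Eigenvalues λ = 2, -5.
For λ=2: (A-λI) row 2 is [-14, -7], so an eigenvector is (1, -2).
For λ=-5: (A-λI) row 1 is [7, 0], so an eigenvector is (0, 1).
General solution: C_1e^(2t)(1,-2) + C_2e^(-5t)(0,1).

u(t) = C_1e^(2t), v(t) = -2C_1e^(2t) + C_2e^(-5t)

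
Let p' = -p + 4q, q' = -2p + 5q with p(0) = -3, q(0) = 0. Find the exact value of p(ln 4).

168

A = [[-1,4],[-2,5]]; eigenvalues λ = 1, 3.
Eigenvectors: (-2,-1) for λ=1, (1,1) for λ=3.
From the initial condition, c_1 = 3, c_2 = 3.
p(ln 4) = (3)(4^1)(-2) + (3)(4^3)(1) = 168.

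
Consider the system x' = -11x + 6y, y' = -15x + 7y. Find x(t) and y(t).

x(t) = C_1e^(-2t)sin(3t) - C_1e^(-2t)cos(3t) - C_2e^(-2t)sin(3t) - C_2e^(-2t)cos(3t), y(t) = 2C_1e^(-2t)sin(3t) - C_1e^(-2t)cos(3t) - C_2e^(-2t)sin(3t) - 2C_2e^(-2t)cos(3t)

Coefficient matrix A = [[-11, 6], [-15, 7]].
Characteristic polynomial det(A - λI) = λ^2 + 4λ + 13 = 0.
Eigenvalues λ = -2 ± 3i (complex conjugate pair).
For λ=-2+3i: an eigenvector is (-1,-1) - i(1,2) = (-1 - i, -1 - 2i).
A real fundamental pair from Re and Im of e^((-2+3i)t)v: X_1 = e^(-2t)(cos(3t)·(-1,-1) + sin(3t)·(1,2)), X_2 = e^(-2t)(sin(3t)·(-1,-1) - cos(3t)·(1,2)).
General solution: C_1X_1 + C_2X_2.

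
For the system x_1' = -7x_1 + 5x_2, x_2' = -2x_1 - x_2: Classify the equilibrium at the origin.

A = [[-7,5],[-2,-1]]; det(A-λI) = λ^2 + 8λ + 17.
λ = -4 ± i: negative real part.

stable spiral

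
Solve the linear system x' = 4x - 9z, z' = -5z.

x(t) = c_1e^(-5t) - c_2e^(4t), z(t) = c_1e^(-5t)

Coefficient matrix A = [[4, -9], [0, -5]].
Characteristic polynomial det(A - λI) = λ^2 + λ - 20 = 0.
Eigenvalues λ = -5, 4.
For λ=-5: (A-λI) row 1 is [9, -9], so an eigenvector is (1, 1).
For λ=4: (A-λI) row 1 is [0, -9], so an eigenvector is (-1, 0).
General solution: c_1e^(-5t)(1,1) + c_2e^(4t)(-1,0).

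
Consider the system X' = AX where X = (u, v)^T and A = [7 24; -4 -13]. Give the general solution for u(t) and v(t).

u(t) = 2c_1e^(-5t) + 3c_2e^(-t), v(t) = -c_1e^(-5t) - c_2e^(-t)

Coefficient matrix A = [[7, 24], [-4, -13]].
Characteristic polynomial det(A - λI) = λ^2 + 6λ + 5 = 0.
Eigenvalues λ = -5, -1.
For λ=-5: (A-λI) row 1 is [12, 24], so an eigenvector is (2, -1).
For λ=-1: (A-λI) row 1 is [8, 24], so an eigenvector is (3, -1).
General solution: c_1e^(-5t)(2,-1) + c_2e^(-t)(3,-1).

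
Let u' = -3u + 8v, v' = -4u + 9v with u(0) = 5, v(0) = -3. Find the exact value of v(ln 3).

A = [[-3,8],[-4,9]]; eigenvalues λ = 1, 5.
Eigenvectors: (-2,-1) for λ=1, (1,1) for λ=5.
From the initial condition, c_1 = -8, c_2 = -11.
v(ln 3) = (-8)(3^1)(-1) + (-11)(3^5)(1) = -2649.

-2649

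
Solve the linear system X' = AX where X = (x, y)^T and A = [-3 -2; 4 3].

Coefficient matrix A = [[-3, -2], [4, 3]].
Characteristic polynomial det(A - λI) = λ^2 - 1 = 0.
Eigenvalues λ = -1, 1.
For λ=-1: (A-λI) row 1 is [-2, -2], so an eigenvector is (-1, 1).
For λ=1: (A-λI) row 1 is [-4, -2], so an eigenvector is (-1, 2).
General solution: C_1e^(-t)(-1,1) + C_2e^(t)(-1,2).

x(t) = -C_1e^(-t) - C_2e^(t), y(t) = C_1e^(-t) + 2C_2e^(t)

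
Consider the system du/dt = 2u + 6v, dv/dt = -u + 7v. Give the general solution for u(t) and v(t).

u(t) = 3c_1e^(4t) + 2c_2e^(5t), v(t) = c_1e^(4t) + c_2e^(5t)

Coefficient matrix A = [[2, 6], [-1, 7]].
Characteristic polynomial det(A - λI) = λ^2 - 9λ + 20 = 0.
Eigenvalues λ = 4, 5.
For λ=4: (A-λI) row 1 is [-2, 6], so an eigenvector is (3, 1).
For λ=5: (A-λI) row 1 is [-3, 6], so an eigenvector is (2, 1).
General solution: c_1e^(4t)(3,1) + c_2e^(5t)(2,1).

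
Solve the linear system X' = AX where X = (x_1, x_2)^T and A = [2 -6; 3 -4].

Coefficient matrix A = [[2, -6], [3, -4]].
Characteristic polynomial det(A - λI) = λ^2 + 2λ + 10 = 0.
Eigenvalues λ = -1 ± 3i (complex conjugate pair).
For λ=-1+3i: an eigenvector is (1,1) - i(-1,0) = (1 + i, 1).
A real fundamental pair from Re and Im of e^((-1+3i)t)v: X_1 = e^(-t)(cos(3t)·(1,1) + sin(3t)·(-1,0)), X_2 = e^(-t)(sin(3t)·(1,1) - cos(3t)·(-1,0)).
General solution: K_1X_1 + K_2X_2.

x_1(t) = -K_1e^(-t)sin(3t) + K_1e^(-t)cos(3t) + K_2e^(-t)sin(3t) + K_2e^(-t)cos(3t), x_2(t) = K_1e^(-t)cos(3t) + K_2e^(-t)sin(3t)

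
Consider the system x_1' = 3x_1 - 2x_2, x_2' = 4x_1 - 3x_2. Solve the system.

x_1(t) = c_1e^(-t) - c_2e^(t), x_2(t) = 2c_1e^(-t) - c_2e^(t)

Coefficient matrix A = [[3, -2], [4, -3]].
Characteristic polynomial det(A - λI) = λ^2 - 1 = 0.
Eigenvalues λ = -1, 1.
For λ=-1: (A-λI) row 1 is [4, -2], so an eigenvector is (1, 2).
For λ=1: (A-λI) row 1 is [2, -2], so an eigenvector is (-1, -1).
General solution: c_1e^(-t)(1,2) + c_2e^(t)(-1,-1).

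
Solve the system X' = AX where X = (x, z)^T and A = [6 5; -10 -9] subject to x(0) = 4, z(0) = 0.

x(t) = 8e^(t) - 4e^(-4t), z(t) = -8e^(t) + 8e^(-4t)

Coefficient matrix A = [[6, 5], [-10, -9]].
Characteristic polynomial det(A - λI) = λ^2 + 3λ - 4 = 0.
Eigenvalues λ = 1, -4.
For λ=1: (A-λI) row 1 is [5, 5], so an eigenvector is (1, -1).
For λ=-4: (A-λI) row 1 is [10, 5], so an eigenvector is (-1, 2).
General solution: c_1e^(t)(1,-1) + c_2e^(-4t)(-1,2).
Applying x(0)=4, z(0)=0 gives c_1=8, c_2=4.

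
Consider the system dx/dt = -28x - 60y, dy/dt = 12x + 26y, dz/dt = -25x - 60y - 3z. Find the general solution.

Coefficient matrix A = [[-28, -60, 0], [12, 26, 0], [-25, -60, -3]].
det(A - λI) = 0 gives eigenvalues λ = 2, -4, -3.
For λ=2: eigenvector (-2,1,-2).
For λ=-4: eigenvector (5,-2,5).
For λ=-3: eigenvector (0,0,1).
General solution: K_1e^(2t)(-2,1,-2) + K_2e^(-4t)(5,-2,5) + K_3e^(-3t)(0,0,1).

x(t) = -2K_1e^(2t) + 5K_2e^(-4t), y(t) = K_1e^(2t) - 2K_2e^(-4t), z(t) = -2K_1e^(2t) + 5K_2e^(-4t) + K_3e^(-3t)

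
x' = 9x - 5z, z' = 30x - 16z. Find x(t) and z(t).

x(t) = K_1e^(-t) + K_2e^(-6t), z(t) = 2K_1e^(-t) + 3K_2e^(-6t)

Coefficient matrix A = [[9, -5], [30, -16]].
Characteristic polynomial det(A - λI) = λ^2 + 7λ + 6 = 0.
Eigenvalues λ = -1, -6.
For λ=-1: (A-λI) row 1 is [10, -5], so an eigenvector is (1, 2).
For λ=-6: (A-λI) row 1 is [15, -5], so an eigenvector is (1, 3).
General solution: K_1e^(-t)(1,2) + K_2e^(-6t)(1,3).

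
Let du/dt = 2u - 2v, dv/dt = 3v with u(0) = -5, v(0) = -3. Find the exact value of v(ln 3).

A = [[2,-2],[0,3]]; eigenvalues λ = 3, 2.
Eigenvectors: (-2,1) for λ=3, (1,0) for λ=2.
From the initial condition, c_1 = -3, c_2 = -11.
v(ln 3) = (-3)(3^3)(1) + (-11)(3^2)(0) = -81.

-81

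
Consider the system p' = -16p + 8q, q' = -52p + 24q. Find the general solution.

Coefficient matrix A = [[-16, 8], [-52, 24]].
Characteristic polynomial det(A - λI) = λ^2 - 8λ + 32 = 0.
Eigenvalues λ = 4 ± 4i (complex conjugate pair).
For λ=4+4i: an eigenvector is (-1,-3) - i(-1,-2) = (-1 + i, -3 + 2i).
A real fundamental pair from Re and Im of e^((4+4i)t)v: X_1 = e^(4t)(cos(4t)·(-1,-3) + sin(4t)·(-1,-2)), X_2 = e^(4t)(sin(4t)·(-1,-3) - cos(4t)·(-1,-2)).
General solution: C_1X_1 + C_2X_2.

p(t) = -C_1e^(4t)sin(4t) - C_1e^(4t)cos(4t) - C_2e^(4t)sin(4t) + C_2e^(4t)cos(4t), q(t) = -2C_1e^(4t)sin(4t) - 3C_1e^(4t)cos(4t) - 3C_2e^(4t)sin(4t) + 2C_2e^(4t)cos(4t)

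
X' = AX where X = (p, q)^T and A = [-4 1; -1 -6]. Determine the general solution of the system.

p(t) = -c_1e^(-5t) - c_2te^(-5t), q(t) = c_1e^(-5t) + c_2te^(-5t) - c_2e^(-5t)

Coefficient matrix A = [[-4, 1], [-1, -6]].
Characteristic polynomial det(A - λI) = λ^2 + 10λ + 25 = 0.
Single eigenvalue λ = -5 with algebraic multiplicity 2.
Eigenvector v = (-1,1); generalized eigenvector w with (A-λI)w=v is (0,-1).
General solution: e^(-5t)[c_1·v + c_2·(t·v + w)].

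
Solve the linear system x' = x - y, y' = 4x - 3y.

x(t) = K_1e^(-t) + K_2te^(-t) + K_2e^(-t), y(t) = 2K_1e^(-t) + 2K_2te^(-t) + K_2e^(-t)

Coefficient matrix A = [[1, -1], [4, -3]].
Characteristic polynomial det(A - λI) = λ^2 + 2λ + 1 = 0.
Single eigenvalue λ = -1 with algebraic multiplicity 2.
Eigenvector v = (1,2); generalized eigenvector w with (A-λI)w=v is (1,1).
General solution: e^(-t)[K_1·v + K_2·(t·v + w)].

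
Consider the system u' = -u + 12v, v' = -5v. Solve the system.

Coefficient matrix A = [[-1, 12], [0, -5]].
Characteristic polynomial det(A - λI) = λ^2 + 6λ + 5 = 0.
Eigenvalues λ = -5, -1.
For λ=-5: (A-λI) row 1 is [4, 12], so an eigenvector is (3, -1).
For λ=-1: (A-λI) row 1 is [0, 12], so an eigenvector is (-1, 0).
General solution: C_1e^(-5t)(3,-1) + C_2e^(-t)(-1,0).

u(t) = 3C_1e^(-5t) - C_2e^(-t), v(t) = -C_1e^(-5t)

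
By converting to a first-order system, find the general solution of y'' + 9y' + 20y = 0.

y(t) = C_1e^(-4t) + C_2e^(-5t)

Let x_1 = y, x_2 = y'. Then x_1' = x_2 and x_2' = -20x_1 - 9x_2.
A = [[0,1],[-20,-9]]; det(A-λI) = λ^2 + 9λ + 20.
Eigenvalues λ = -4, -5 with eigenvectors (1,-4), (1,-5).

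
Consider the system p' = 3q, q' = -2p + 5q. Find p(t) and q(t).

p(t) = K_1e^(3t) + 3K_2e^(2t), q(t) = K_1e^(3t) + 2K_2e^(2t)

Coefficient matrix A = [[0, 3], [-2, 5]].
Characteristic polynomial det(A - λI) = λ^2 - 5λ + 6 = 0.
Eigenvalues λ = 3, 2.
For λ=3: (A-λI) row 1 is [-3, 3], so an eigenvector is (1, 1).
For λ=2: (A-λI) row 1 is [-2, 3], so an eigenvector is (3, 2).
General solution: K_1e^(3t)(1,1) + K_2e^(2t)(3,2).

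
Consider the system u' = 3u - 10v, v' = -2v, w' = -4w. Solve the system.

u(t) = C_1e^(3t) + 2C_2e^(-2t), v(t) = C_2e^(-2t), w(t) = C_3e^(-4t)

Coefficient matrix A = [[3, -10, 0], [0, -2, 0], [0, 0, -4]].
det(A - λI) = 0 gives eigenvalues λ = 3, -2, -4.
For λ=3: eigenvector (1,0,0).
For λ=-2: eigenvector (2,1,0).
For λ=-4: eigenvector (0,0,1).
General solution: C_1e^(3t)(1,0,0) + C_2e^(-2t)(2,1,0) + C_3e^(-4t)(0,0,1).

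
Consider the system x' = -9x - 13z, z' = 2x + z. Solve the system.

x(t) = 3C_1e^(-4t)sin(t) + 2C_1e^(-4t)cos(t) + 2C_2e^(-4t)sin(t) - 3C_2e^(-4t)cos(t), z(t) = -C_1e^(-4t)sin(t) - C_1e^(-4t)cos(t) - C_2e^(-4t)sin(t) + C_2e^(-4t)cos(t)

Coefficient matrix A = [[-9, -13], [2, 1]].
Characteristic polynomial det(A - λI) = λ^2 + 8λ + 17 = 0.
Eigenvalues λ = -4 ± i (complex conjugate pair).
For λ=-4+i: an eigenvector is (2,-1) - i(3,-1) = (2 - 3i, -1 + i).
A real fundamental pair from Re and Im of e^((-4+i)t)v: X_1 = e^(-4t)(cos(t)·(2,-1) + sin(t)·(3,-1)), X_2 = e^(-4t)(sin(t)·(2,-1) - cos(t)·(3,-1)).
General solution: C_1X_1 + C_2X_2.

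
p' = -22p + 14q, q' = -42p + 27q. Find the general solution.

p(t) = 2c_1e^(-t) - c_2e^(6t), q(t) = 3c_1e^(-t) - 2c_2e^(6t)

Coefficient matrix A = [[-22, 14], [-42, 27]].
Characteristic polynomial det(A - λI) = λ^2 - 5λ - 6 = 0.
Eigenvalues λ = -1, 6.
For λ=-1: (A-λI) row 1 is [-21, 14], so an eigenvector is (2, 3).
For λ=6: (A-λI) row 1 is [-28, 14], so an eigenvector is (-1, -2).
General solution: c_1e^(-t)(2,3) + c_2e^(6t)(-1,-2).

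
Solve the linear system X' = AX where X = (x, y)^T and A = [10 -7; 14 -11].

x(t) = C_1e^(-4t) - C_2e^(3t), y(t) = 2C_1e^(-4t) - C_2e^(3t)

Coefficient matrix A = [[10, -7], [14, -11]].
Characteristic polynomial det(A - λI) = λ^2 + λ - 12 = 0.
Eigenvalues λ = -4, 3.
For λ=-4: (A-λI) row 1 is [14, -7], so an eigenvector is (1, 2).
For λ=3: (A-λI) row 1 is [7, -7], so an eigenvector is (-1, -1).
General solution: C_1e^(-4t)(1,2) + C_2e^(3t)(-1,-1).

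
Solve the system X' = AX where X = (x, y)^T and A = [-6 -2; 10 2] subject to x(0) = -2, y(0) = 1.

Coefficient matrix A = [[-6, -2], [10, 2]].
Characteristic polynomial det(A - λI) = λ^2 + 4λ + 8 = 0.
Eigenvalues λ = -2 ± 2i (complex conjugate pair).
For λ=-2+2i: an eigenvector is (1,-2) - i(0,1) = (1, -2 - i).
A real fundamental pair from Re and Im of e^((-2+2i)t)v: X_1 = e^(-2t)(cos(2t)·(1,-2) + sin(2t)·(0,1)), X_2 = e^(-2t)(sin(2t)·(1,-2) - cos(2t)·(0,1)).
General solution: C_1X_1 + C_2X_2.
Applying x(0)=-2, y(0)=1 gives C_1=-2, C_2=3.

x(t) = 3e^(-2t)sin(2t) - 2e^(-2t)cos(2t), y(t) = -8e^(-2t)sin(2t) + e^(-2t)cos(2t)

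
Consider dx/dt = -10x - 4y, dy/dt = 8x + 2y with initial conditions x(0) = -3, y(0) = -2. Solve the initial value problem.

Coefficient matrix A = [[-10, -4], [8, 2]].
Characteristic polynomial det(A - λI) = λ^2 + 8λ + 12 = 0.
Eigenvalues λ = -6, -2.
For λ=-6: (A-λI) row 1 is [-4, -4], so an eigenvector is (-1, 1).
For λ=-2: (A-λI) row 1 is [-8, -4], so an eigenvector is (-1, 2).
General solution: c_1e^(-6t)(-1,1) + c_2e^(-2t)(-1,2).
Applying x(0)=-3, y(0)=-2 gives c_1=8, c_2=-5.

x(t) = 5e^(-2t) - 8e^(-6t), y(t) = -10e^(-2t) + 8e^(-6t)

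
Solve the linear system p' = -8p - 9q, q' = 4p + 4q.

Coefficient matrix A = [[-8, -9], [4, 4]].
Characteristic polynomial det(A - λI) = λ^2 + 4λ + 4 = 0.
Single eigenvalue λ = -2 with algebraic multiplicity 2.
Eigenvector v = (3,-2); generalized eigenvector w with (A-λI)w=v is (-2,1).
General solution: e^(-2t)[K_1·v + K_2·(t·v + w)].

p(t) = 3K_1e^(-2t) + 3K_2te^(-2t) - 2K_2e^(-2t), q(t) = -2K_1e^(-2t) - 2K_2te^(-2t) + K_2e^(-2t)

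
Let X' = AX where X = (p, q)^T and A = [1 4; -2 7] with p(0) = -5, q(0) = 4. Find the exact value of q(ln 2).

344

A = [[1,4],[-2,7]]; eigenvalues λ = 5, 3.
Eigenvectors: (-1,-1) for λ=5, (-2,-1) for λ=3.
From the initial condition, c_1 = -13, c_2 = 9.
q(ln 2) = (-13)(2^5)(-1) + (9)(2^3)(-1) = 344.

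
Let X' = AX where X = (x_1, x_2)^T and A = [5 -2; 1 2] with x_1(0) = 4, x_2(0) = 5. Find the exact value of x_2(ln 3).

A = [[5,-2],[1,2]]; eigenvalues λ = 3, 4.
Eigenvectors: (1,1) for λ=3, (-2,-1) for λ=4.
From the initial condition, c_1 = 6, c_2 = 1.
x_2(ln 3) = (6)(3^3)(1) + (1)(3^4)(-1) = 81.

81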